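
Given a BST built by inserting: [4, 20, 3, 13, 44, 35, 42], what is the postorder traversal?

Tree insertion order: [4, 20, 3, 13, 44, 35, 42]
Tree (level-order array): [4, 3, 20, None, None, 13, 44, None, None, 35, None, None, 42]
Postorder traversal: [3, 13, 42, 35, 44, 20, 4]


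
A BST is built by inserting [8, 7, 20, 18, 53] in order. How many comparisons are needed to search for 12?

Search path for 12: 8 -> 20 -> 18
Found: False
Comparisons: 3


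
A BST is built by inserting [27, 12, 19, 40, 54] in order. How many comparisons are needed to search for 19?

Search path for 19: 27 -> 12 -> 19
Found: True
Comparisons: 3


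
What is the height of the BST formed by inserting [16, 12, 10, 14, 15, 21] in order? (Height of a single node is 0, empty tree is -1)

Insertion order: [16, 12, 10, 14, 15, 21]
Tree (level-order array): [16, 12, 21, 10, 14, None, None, None, None, None, 15]
Compute height bottom-up (empty subtree = -1):
  height(10) = 1 + max(-1, -1) = 0
  height(15) = 1 + max(-1, -1) = 0
  height(14) = 1 + max(-1, 0) = 1
  height(12) = 1 + max(0, 1) = 2
  height(21) = 1 + max(-1, -1) = 0
  height(16) = 1 + max(2, 0) = 3
Height = 3


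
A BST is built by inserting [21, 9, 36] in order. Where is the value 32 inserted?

Starting tree (level order): [21, 9, 36]
Insertion path: 21 -> 36
Result: insert 32 as left child of 36
Final tree (level order): [21, 9, 36, None, None, 32]


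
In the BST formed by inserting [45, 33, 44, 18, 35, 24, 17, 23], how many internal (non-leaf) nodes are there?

Tree built from: [45, 33, 44, 18, 35, 24, 17, 23]
Tree (level-order array): [45, 33, None, 18, 44, 17, 24, 35, None, None, None, 23]
Rule: An internal node has at least one child.
Per-node child counts:
  node 45: 1 child(ren)
  node 33: 2 child(ren)
  node 18: 2 child(ren)
  node 17: 0 child(ren)
  node 24: 1 child(ren)
  node 23: 0 child(ren)
  node 44: 1 child(ren)
  node 35: 0 child(ren)
Matching nodes: [45, 33, 18, 24, 44]
Count of internal (non-leaf) nodes: 5


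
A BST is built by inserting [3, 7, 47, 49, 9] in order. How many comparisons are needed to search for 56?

Search path for 56: 3 -> 7 -> 47 -> 49
Found: False
Comparisons: 4


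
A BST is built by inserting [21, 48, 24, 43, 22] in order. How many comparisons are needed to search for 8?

Search path for 8: 21
Found: False
Comparisons: 1


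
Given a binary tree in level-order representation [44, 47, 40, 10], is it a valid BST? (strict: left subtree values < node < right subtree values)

Level-order array: [44, 47, 40, 10]
Validate using subtree bounds (lo, hi): at each node, require lo < value < hi,
then recurse left with hi=value and right with lo=value.
Preorder trace (stopping at first violation):
  at node 44 with bounds (-inf, +inf): OK
  at node 47 with bounds (-inf, 44): VIOLATION
Node 47 violates its bound: not (-inf < 47 < 44).
Result: Not a valid BST


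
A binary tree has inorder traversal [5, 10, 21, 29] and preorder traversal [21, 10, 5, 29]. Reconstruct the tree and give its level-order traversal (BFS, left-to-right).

Inorder:  [5, 10, 21, 29]
Preorder: [21, 10, 5, 29]
Algorithm: preorder visits root first, so consume preorder in order;
for each root, split the current inorder slice at that value into
left-subtree inorder and right-subtree inorder, then recurse.
Recursive splits:
  root=21; inorder splits into left=[5, 10], right=[29]
  root=10; inorder splits into left=[5], right=[]
  root=5; inorder splits into left=[], right=[]
  root=29; inorder splits into left=[], right=[]
Reconstructed level-order: [21, 10, 29, 5]


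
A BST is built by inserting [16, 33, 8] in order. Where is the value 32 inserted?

Starting tree (level order): [16, 8, 33]
Insertion path: 16 -> 33
Result: insert 32 as left child of 33
Final tree (level order): [16, 8, 33, None, None, 32]


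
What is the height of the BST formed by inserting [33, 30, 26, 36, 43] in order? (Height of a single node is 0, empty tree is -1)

Insertion order: [33, 30, 26, 36, 43]
Tree (level-order array): [33, 30, 36, 26, None, None, 43]
Compute height bottom-up (empty subtree = -1):
  height(26) = 1 + max(-1, -1) = 0
  height(30) = 1 + max(0, -1) = 1
  height(43) = 1 + max(-1, -1) = 0
  height(36) = 1 + max(-1, 0) = 1
  height(33) = 1 + max(1, 1) = 2
Height = 2


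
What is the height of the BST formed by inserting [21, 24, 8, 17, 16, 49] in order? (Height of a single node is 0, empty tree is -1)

Insertion order: [21, 24, 8, 17, 16, 49]
Tree (level-order array): [21, 8, 24, None, 17, None, 49, 16]
Compute height bottom-up (empty subtree = -1):
  height(16) = 1 + max(-1, -1) = 0
  height(17) = 1 + max(0, -1) = 1
  height(8) = 1 + max(-1, 1) = 2
  height(49) = 1 + max(-1, -1) = 0
  height(24) = 1 + max(-1, 0) = 1
  height(21) = 1 + max(2, 1) = 3
Height = 3


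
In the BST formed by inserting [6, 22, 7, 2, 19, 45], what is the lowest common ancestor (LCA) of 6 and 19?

Tree insertion order: [6, 22, 7, 2, 19, 45]
Tree (level-order array): [6, 2, 22, None, None, 7, 45, None, 19]
In a BST, the LCA of p=6, q=19 is the first node v on the
root-to-leaf path with p <= v <= q (go left if both < v, right if both > v).
Walk from root:
  at 6: 6 <= 6 <= 19, this is the LCA
LCA = 6


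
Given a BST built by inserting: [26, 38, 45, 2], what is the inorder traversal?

Tree insertion order: [26, 38, 45, 2]
Tree (level-order array): [26, 2, 38, None, None, None, 45]
Inorder traversal: [2, 26, 38, 45]


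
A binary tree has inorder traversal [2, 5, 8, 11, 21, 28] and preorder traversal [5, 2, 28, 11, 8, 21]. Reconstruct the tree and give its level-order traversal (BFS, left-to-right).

Inorder:  [2, 5, 8, 11, 21, 28]
Preorder: [5, 2, 28, 11, 8, 21]
Algorithm: preorder visits root first, so consume preorder in order;
for each root, split the current inorder slice at that value into
left-subtree inorder and right-subtree inorder, then recurse.
Recursive splits:
  root=5; inorder splits into left=[2], right=[8, 11, 21, 28]
  root=2; inorder splits into left=[], right=[]
  root=28; inorder splits into left=[8, 11, 21], right=[]
  root=11; inorder splits into left=[8], right=[21]
  root=8; inorder splits into left=[], right=[]
  root=21; inorder splits into left=[], right=[]
Reconstructed level-order: [5, 2, 28, 11, 8, 21]


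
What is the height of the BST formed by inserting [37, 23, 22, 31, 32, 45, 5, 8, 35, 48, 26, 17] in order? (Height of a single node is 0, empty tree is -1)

Insertion order: [37, 23, 22, 31, 32, 45, 5, 8, 35, 48, 26, 17]
Tree (level-order array): [37, 23, 45, 22, 31, None, 48, 5, None, 26, 32, None, None, None, 8, None, None, None, 35, None, 17]
Compute height bottom-up (empty subtree = -1):
  height(17) = 1 + max(-1, -1) = 0
  height(8) = 1 + max(-1, 0) = 1
  height(5) = 1 + max(-1, 1) = 2
  height(22) = 1 + max(2, -1) = 3
  height(26) = 1 + max(-1, -1) = 0
  height(35) = 1 + max(-1, -1) = 0
  height(32) = 1 + max(-1, 0) = 1
  height(31) = 1 + max(0, 1) = 2
  height(23) = 1 + max(3, 2) = 4
  height(48) = 1 + max(-1, -1) = 0
  height(45) = 1 + max(-1, 0) = 1
  height(37) = 1 + max(4, 1) = 5
Height = 5


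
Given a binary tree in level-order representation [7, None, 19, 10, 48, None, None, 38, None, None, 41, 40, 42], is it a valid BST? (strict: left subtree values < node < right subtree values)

Level-order array: [7, None, 19, 10, 48, None, None, 38, None, None, 41, 40, 42]
Validate using subtree bounds (lo, hi): at each node, require lo < value < hi,
then recurse left with hi=value and right with lo=value.
Preorder trace (stopping at first violation):
  at node 7 with bounds (-inf, +inf): OK
  at node 19 with bounds (7, +inf): OK
  at node 10 with bounds (7, 19): OK
  at node 48 with bounds (19, +inf): OK
  at node 38 with bounds (19, 48): OK
  at node 41 with bounds (38, 48): OK
  at node 40 with bounds (38, 41): OK
  at node 42 with bounds (41, 48): OK
No violation found at any node.
Result: Valid BST


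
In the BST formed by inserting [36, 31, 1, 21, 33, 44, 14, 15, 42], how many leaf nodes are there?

Tree built from: [36, 31, 1, 21, 33, 44, 14, 15, 42]
Tree (level-order array): [36, 31, 44, 1, 33, 42, None, None, 21, None, None, None, None, 14, None, None, 15]
Rule: A leaf has 0 children.
Per-node child counts:
  node 36: 2 child(ren)
  node 31: 2 child(ren)
  node 1: 1 child(ren)
  node 21: 1 child(ren)
  node 14: 1 child(ren)
  node 15: 0 child(ren)
  node 33: 0 child(ren)
  node 44: 1 child(ren)
  node 42: 0 child(ren)
Matching nodes: [15, 33, 42]
Count of leaf nodes: 3


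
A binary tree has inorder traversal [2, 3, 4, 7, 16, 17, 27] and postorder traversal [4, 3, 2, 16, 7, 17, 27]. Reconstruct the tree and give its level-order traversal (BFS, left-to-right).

Inorder:   [2, 3, 4, 7, 16, 17, 27]
Postorder: [4, 3, 2, 16, 7, 17, 27]
Algorithm: postorder visits root last, so walk postorder right-to-left;
each value is the root of the current inorder slice — split it at that
value, recurse on the right subtree first, then the left.
Recursive splits:
  root=27; inorder splits into left=[2, 3, 4, 7, 16, 17], right=[]
  root=17; inorder splits into left=[2, 3, 4, 7, 16], right=[]
  root=7; inorder splits into left=[2, 3, 4], right=[16]
  root=16; inorder splits into left=[], right=[]
  root=2; inorder splits into left=[], right=[3, 4]
  root=3; inorder splits into left=[], right=[4]
  root=4; inorder splits into left=[], right=[]
Reconstructed level-order: [27, 17, 7, 2, 16, 3, 4]


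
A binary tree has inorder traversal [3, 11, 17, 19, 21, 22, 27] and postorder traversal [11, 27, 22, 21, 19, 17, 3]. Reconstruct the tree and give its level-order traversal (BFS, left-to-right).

Inorder:   [3, 11, 17, 19, 21, 22, 27]
Postorder: [11, 27, 22, 21, 19, 17, 3]
Algorithm: postorder visits root last, so walk postorder right-to-left;
each value is the root of the current inorder slice — split it at that
value, recurse on the right subtree first, then the left.
Recursive splits:
  root=3; inorder splits into left=[], right=[11, 17, 19, 21, 22, 27]
  root=17; inorder splits into left=[11], right=[19, 21, 22, 27]
  root=19; inorder splits into left=[], right=[21, 22, 27]
  root=21; inorder splits into left=[], right=[22, 27]
  root=22; inorder splits into left=[], right=[27]
  root=27; inorder splits into left=[], right=[]
  root=11; inorder splits into left=[], right=[]
Reconstructed level-order: [3, 17, 11, 19, 21, 22, 27]


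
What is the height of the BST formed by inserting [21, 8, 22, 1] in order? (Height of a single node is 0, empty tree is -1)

Insertion order: [21, 8, 22, 1]
Tree (level-order array): [21, 8, 22, 1]
Compute height bottom-up (empty subtree = -1):
  height(1) = 1 + max(-1, -1) = 0
  height(8) = 1 + max(0, -1) = 1
  height(22) = 1 + max(-1, -1) = 0
  height(21) = 1 + max(1, 0) = 2
Height = 2


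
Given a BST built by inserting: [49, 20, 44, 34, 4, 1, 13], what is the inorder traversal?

Tree insertion order: [49, 20, 44, 34, 4, 1, 13]
Tree (level-order array): [49, 20, None, 4, 44, 1, 13, 34]
Inorder traversal: [1, 4, 13, 20, 34, 44, 49]


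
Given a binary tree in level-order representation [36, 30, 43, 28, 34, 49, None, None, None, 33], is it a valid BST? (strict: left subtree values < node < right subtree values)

Level-order array: [36, 30, 43, 28, 34, 49, None, None, None, 33]
Validate using subtree bounds (lo, hi): at each node, require lo < value < hi,
then recurse left with hi=value and right with lo=value.
Preorder trace (stopping at first violation):
  at node 36 with bounds (-inf, +inf): OK
  at node 30 with bounds (-inf, 36): OK
  at node 28 with bounds (-inf, 30): OK
  at node 34 with bounds (30, 36): OK
  at node 33 with bounds (30, 34): OK
  at node 43 with bounds (36, +inf): OK
  at node 49 with bounds (36, 43): VIOLATION
Node 49 violates its bound: not (36 < 49 < 43).
Result: Not a valid BST


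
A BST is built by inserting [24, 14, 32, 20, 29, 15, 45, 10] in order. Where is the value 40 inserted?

Starting tree (level order): [24, 14, 32, 10, 20, 29, 45, None, None, 15]
Insertion path: 24 -> 32 -> 45
Result: insert 40 as left child of 45
Final tree (level order): [24, 14, 32, 10, 20, 29, 45, None, None, 15, None, None, None, 40]


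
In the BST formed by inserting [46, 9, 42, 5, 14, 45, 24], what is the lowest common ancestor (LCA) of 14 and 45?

Tree insertion order: [46, 9, 42, 5, 14, 45, 24]
Tree (level-order array): [46, 9, None, 5, 42, None, None, 14, 45, None, 24]
In a BST, the LCA of p=14, q=45 is the first node v on the
root-to-leaf path with p <= v <= q (go left if both < v, right if both > v).
Walk from root:
  at 46: both 14 and 45 < 46, go left
  at 9: both 14 and 45 > 9, go right
  at 42: 14 <= 42 <= 45, this is the LCA
LCA = 42


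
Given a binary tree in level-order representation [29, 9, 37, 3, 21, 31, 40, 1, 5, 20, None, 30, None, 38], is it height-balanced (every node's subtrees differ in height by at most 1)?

Tree (level-order array): [29, 9, 37, 3, 21, 31, 40, 1, 5, 20, None, 30, None, 38]
Definition: a tree is height-balanced if, at every node, |h(left) - h(right)| <= 1 (empty subtree has height -1).
Bottom-up per-node check:
  node 1: h_left=-1, h_right=-1, diff=0 [OK], height=0
  node 5: h_left=-1, h_right=-1, diff=0 [OK], height=0
  node 3: h_left=0, h_right=0, diff=0 [OK], height=1
  node 20: h_left=-1, h_right=-1, diff=0 [OK], height=0
  node 21: h_left=0, h_right=-1, diff=1 [OK], height=1
  node 9: h_left=1, h_right=1, diff=0 [OK], height=2
  node 30: h_left=-1, h_right=-1, diff=0 [OK], height=0
  node 31: h_left=0, h_right=-1, diff=1 [OK], height=1
  node 38: h_left=-1, h_right=-1, diff=0 [OK], height=0
  node 40: h_left=0, h_right=-1, diff=1 [OK], height=1
  node 37: h_left=1, h_right=1, diff=0 [OK], height=2
  node 29: h_left=2, h_right=2, diff=0 [OK], height=3
All nodes satisfy the balance condition.
Result: Balanced


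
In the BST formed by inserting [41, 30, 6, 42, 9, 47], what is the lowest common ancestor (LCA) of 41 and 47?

Tree insertion order: [41, 30, 6, 42, 9, 47]
Tree (level-order array): [41, 30, 42, 6, None, None, 47, None, 9]
In a BST, the LCA of p=41, q=47 is the first node v on the
root-to-leaf path with p <= v <= q (go left if both < v, right if both > v).
Walk from root:
  at 41: 41 <= 41 <= 47, this is the LCA
LCA = 41


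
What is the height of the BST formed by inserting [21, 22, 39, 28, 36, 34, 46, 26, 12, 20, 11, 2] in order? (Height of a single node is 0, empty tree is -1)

Insertion order: [21, 22, 39, 28, 36, 34, 46, 26, 12, 20, 11, 2]
Tree (level-order array): [21, 12, 22, 11, 20, None, 39, 2, None, None, None, 28, 46, None, None, 26, 36, None, None, None, None, 34]
Compute height bottom-up (empty subtree = -1):
  height(2) = 1 + max(-1, -1) = 0
  height(11) = 1 + max(0, -1) = 1
  height(20) = 1 + max(-1, -1) = 0
  height(12) = 1 + max(1, 0) = 2
  height(26) = 1 + max(-1, -1) = 0
  height(34) = 1 + max(-1, -1) = 0
  height(36) = 1 + max(0, -1) = 1
  height(28) = 1 + max(0, 1) = 2
  height(46) = 1 + max(-1, -1) = 0
  height(39) = 1 + max(2, 0) = 3
  height(22) = 1 + max(-1, 3) = 4
  height(21) = 1 + max(2, 4) = 5
Height = 5


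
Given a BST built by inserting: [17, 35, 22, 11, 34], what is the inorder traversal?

Tree insertion order: [17, 35, 22, 11, 34]
Tree (level-order array): [17, 11, 35, None, None, 22, None, None, 34]
Inorder traversal: [11, 17, 22, 34, 35]


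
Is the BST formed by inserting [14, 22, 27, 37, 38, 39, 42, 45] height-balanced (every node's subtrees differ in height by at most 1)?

Tree (level-order array): [14, None, 22, None, 27, None, 37, None, 38, None, 39, None, 42, None, 45]
Definition: a tree is height-balanced if, at every node, |h(left) - h(right)| <= 1 (empty subtree has height -1).
Bottom-up per-node check:
  node 45: h_left=-1, h_right=-1, diff=0 [OK], height=0
  node 42: h_left=-1, h_right=0, diff=1 [OK], height=1
  node 39: h_left=-1, h_right=1, diff=2 [FAIL (|-1-1|=2 > 1)], height=2
  node 38: h_left=-1, h_right=2, diff=3 [FAIL (|-1-2|=3 > 1)], height=3
  node 37: h_left=-1, h_right=3, diff=4 [FAIL (|-1-3|=4 > 1)], height=4
  node 27: h_left=-1, h_right=4, diff=5 [FAIL (|-1-4|=5 > 1)], height=5
  node 22: h_left=-1, h_right=5, diff=6 [FAIL (|-1-5|=6 > 1)], height=6
  node 14: h_left=-1, h_right=6, diff=7 [FAIL (|-1-6|=7 > 1)], height=7
Node 39 violates the condition: |-1 - 1| = 2 > 1.
Result: Not balanced


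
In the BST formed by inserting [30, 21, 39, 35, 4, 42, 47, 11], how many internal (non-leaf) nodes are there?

Tree built from: [30, 21, 39, 35, 4, 42, 47, 11]
Tree (level-order array): [30, 21, 39, 4, None, 35, 42, None, 11, None, None, None, 47]
Rule: An internal node has at least one child.
Per-node child counts:
  node 30: 2 child(ren)
  node 21: 1 child(ren)
  node 4: 1 child(ren)
  node 11: 0 child(ren)
  node 39: 2 child(ren)
  node 35: 0 child(ren)
  node 42: 1 child(ren)
  node 47: 0 child(ren)
Matching nodes: [30, 21, 4, 39, 42]
Count of internal (non-leaf) nodes: 5


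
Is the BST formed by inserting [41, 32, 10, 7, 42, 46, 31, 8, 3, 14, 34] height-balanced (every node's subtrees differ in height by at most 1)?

Tree (level-order array): [41, 32, 42, 10, 34, None, 46, 7, 31, None, None, None, None, 3, 8, 14]
Definition: a tree is height-balanced if, at every node, |h(left) - h(right)| <= 1 (empty subtree has height -1).
Bottom-up per-node check:
  node 3: h_left=-1, h_right=-1, diff=0 [OK], height=0
  node 8: h_left=-1, h_right=-1, diff=0 [OK], height=0
  node 7: h_left=0, h_right=0, diff=0 [OK], height=1
  node 14: h_left=-1, h_right=-1, diff=0 [OK], height=0
  node 31: h_left=0, h_right=-1, diff=1 [OK], height=1
  node 10: h_left=1, h_right=1, diff=0 [OK], height=2
  node 34: h_left=-1, h_right=-1, diff=0 [OK], height=0
  node 32: h_left=2, h_right=0, diff=2 [FAIL (|2-0|=2 > 1)], height=3
  node 46: h_left=-1, h_right=-1, diff=0 [OK], height=0
  node 42: h_left=-1, h_right=0, diff=1 [OK], height=1
  node 41: h_left=3, h_right=1, diff=2 [FAIL (|3-1|=2 > 1)], height=4
Node 32 violates the condition: |2 - 0| = 2 > 1.
Result: Not balanced


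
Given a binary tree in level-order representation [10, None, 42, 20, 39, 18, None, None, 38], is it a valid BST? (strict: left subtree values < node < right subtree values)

Level-order array: [10, None, 42, 20, 39, 18, None, None, 38]
Validate using subtree bounds (lo, hi): at each node, require lo < value < hi,
then recurse left with hi=value and right with lo=value.
Preorder trace (stopping at first violation):
  at node 10 with bounds (-inf, +inf): OK
  at node 42 with bounds (10, +inf): OK
  at node 20 with bounds (10, 42): OK
  at node 18 with bounds (10, 20): OK
  at node 39 with bounds (42, +inf): VIOLATION
Node 39 violates its bound: not (42 < 39 < +inf).
Result: Not a valid BST


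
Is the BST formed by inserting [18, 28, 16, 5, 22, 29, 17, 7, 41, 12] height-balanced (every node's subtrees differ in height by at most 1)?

Tree (level-order array): [18, 16, 28, 5, 17, 22, 29, None, 7, None, None, None, None, None, 41, None, 12]
Definition: a tree is height-balanced if, at every node, |h(left) - h(right)| <= 1 (empty subtree has height -1).
Bottom-up per-node check:
  node 12: h_left=-1, h_right=-1, diff=0 [OK], height=0
  node 7: h_left=-1, h_right=0, diff=1 [OK], height=1
  node 5: h_left=-1, h_right=1, diff=2 [FAIL (|-1-1|=2 > 1)], height=2
  node 17: h_left=-1, h_right=-1, diff=0 [OK], height=0
  node 16: h_left=2, h_right=0, diff=2 [FAIL (|2-0|=2 > 1)], height=3
  node 22: h_left=-1, h_right=-1, diff=0 [OK], height=0
  node 41: h_left=-1, h_right=-1, diff=0 [OK], height=0
  node 29: h_left=-1, h_right=0, diff=1 [OK], height=1
  node 28: h_left=0, h_right=1, diff=1 [OK], height=2
  node 18: h_left=3, h_right=2, diff=1 [OK], height=4
Node 5 violates the condition: |-1 - 1| = 2 > 1.
Result: Not balanced


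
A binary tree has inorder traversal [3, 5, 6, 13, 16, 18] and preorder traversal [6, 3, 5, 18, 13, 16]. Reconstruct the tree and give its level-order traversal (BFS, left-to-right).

Inorder:  [3, 5, 6, 13, 16, 18]
Preorder: [6, 3, 5, 18, 13, 16]
Algorithm: preorder visits root first, so consume preorder in order;
for each root, split the current inorder slice at that value into
left-subtree inorder and right-subtree inorder, then recurse.
Recursive splits:
  root=6; inorder splits into left=[3, 5], right=[13, 16, 18]
  root=3; inorder splits into left=[], right=[5]
  root=5; inorder splits into left=[], right=[]
  root=18; inorder splits into left=[13, 16], right=[]
  root=13; inorder splits into left=[], right=[16]
  root=16; inorder splits into left=[], right=[]
Reconstructed level-order: [6, 3, 18, 5, 13, 16]


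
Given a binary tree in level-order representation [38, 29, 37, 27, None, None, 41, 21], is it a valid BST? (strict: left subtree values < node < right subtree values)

Level-order array: [38, 29, 37, 27, None, None, 41, 21]
Validate using subtree bounds (lo, hi): at each node, require lo < value < hi,
then recurse left with hi=value and right with lo=value.
Preorder trace (stopping at first violation):
  at node 38 with bounds (-inf, +inf): OK
  at node 29 with bounds (-inf, 38): OK
  at node 27 with bounds (-inf, 29): OK
  at node 21 with bounds (-inf, 27): OK
  at node 37 with bounds (38, +inf): VIOLATION
Node 37 violates its bound: not (38 < 37 < +inf).
Result: Not a valid BST


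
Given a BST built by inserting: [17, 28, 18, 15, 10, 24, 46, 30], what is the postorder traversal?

Tree insertion order: [17, 28, 18, 15, 10, 24, 46, 30]
Tree (level-order array): [17, 15, 28, 10, None, 18, 46, None, None, None, 24, 30]
Postorder traversal: [10, 15, 24, 18, 30, 46, 28, 17]


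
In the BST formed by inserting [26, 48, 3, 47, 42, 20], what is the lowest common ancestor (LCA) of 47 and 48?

Tree insertion order: [26, 48, 3, 47, 42, 20]
Tree (level-order array): [26, 3, 48, None, 20, 47, None, None, None, 42]
In a BST, the LCA of p=47, q=48 is the first node v on the
root-to-leaf path with p <= v <= q (go left if both < v, right if both > v).
Walk from root:
  at 26: both 47 and 48 > 26, go right
  at 48: 47 <= 48 <= 48, this is the LCA
LCA = 48


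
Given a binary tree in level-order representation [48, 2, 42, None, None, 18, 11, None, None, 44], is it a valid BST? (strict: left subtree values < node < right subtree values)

Level-order array: [48, 2, 42, None, None, 18, 11, None, None, 44]
Validate using subtree bounds (lo, hi): at each node, require lo < value < hi,
then recurse left with hi=value and right with lo=value.
Preorder trace (stopping at first violation):
  at node 48 with bounds (-inf, +inf): OK
  at node 2 with bounds (-inf, 48): OK
  at node 42 with bounds (48, +inf): VIOLATION
Node 42 violates its bound: not (48 < 42 < +inf).
Result: Not a valid BST


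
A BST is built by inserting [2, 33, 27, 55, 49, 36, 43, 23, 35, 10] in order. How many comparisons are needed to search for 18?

Search path for 18: 2 -> 33 -> 27 -> 23 -> 10
Found: False
Comparisons: 5


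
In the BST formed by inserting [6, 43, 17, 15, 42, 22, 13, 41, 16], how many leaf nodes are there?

Tree built from: [6, 43, 17, 15, 42, 22, 13, 41, 16]
Tree (level-order array): [6, None, 43, 17, None, 15, 42, 13, 16, 22, None, None, None, None, None, None, 41]
Rule: A leaf has 0 children.
Per-node child counts:
  node 6: 1 child(ren)
  node 43: 1 child(ren)
  node 17: 2 child(ren)
  node 15: 2 child(ren)
  node 13: 0 child(ren)
  node 16: 0 child(ren)
  node 42: 1 child(ren)
  node 22: 1 child(ren)
  node 41: 0 child(ren)
Matching nodes: [13, 16, 41]
Count of leaf nodes: 3


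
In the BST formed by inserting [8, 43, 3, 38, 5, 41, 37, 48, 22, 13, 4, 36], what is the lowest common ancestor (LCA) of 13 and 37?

Tree insertion order: [8, 43, 3, 38, 5, 41, 37, 48, 22, 13, 4, 36]
Tree (level-order array): [8, 3, 43, None, 5, 38, 48, 4, None, 37, 41, None, None, None, None, 22, None, None, None, 13, 36]
In a BST, the LCA of p=13, q=37 is the first node v on the
root-to-leaf path with p <= v <= q (go left if both < v, right if both > v).
Walk from root:
  at 8: both 13 and 37 > 8, go right
  at 43: both 13 and 37 < 43, go left
  at 38: both 13 and 37 < 38, go left
  at 37: 13 <= 37 <= 37, this is the LCA
LCA = 37


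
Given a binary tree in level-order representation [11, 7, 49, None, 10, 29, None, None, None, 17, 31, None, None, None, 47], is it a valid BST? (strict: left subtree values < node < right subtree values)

Level-order array: [11, 7, 49, None, 10, 29, None, None, None, 17, 31, None, None, None, 47]
Validate using subtree bounds (lo, hi): at each node, require lo < value < hi,
then recurse left with hi=value and right with lo=value.
Preorder trace (stopping at first violation):
  at node 11 with bounds (-inf, +inf): OK
  at node 7 with bounds (-inf, 11): OK
  at node 10 with bounds (7, 11): OK
  at node 49 with bounds (11, +inf): OK
  at node 29 with bounds (11, 49): OK
  at node 17 with bounds (11, 29): OK
  at node 31 with bounds (29, 49): OK
  at node 47 with bounds (31, 49): OK
No violation found at any node.
Result: Valid BST


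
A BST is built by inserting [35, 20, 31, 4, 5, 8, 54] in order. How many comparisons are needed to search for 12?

Search path for 12: 35 -> 20 -> 4 -> 5 -> 8
Found: False
Comparisons: 5


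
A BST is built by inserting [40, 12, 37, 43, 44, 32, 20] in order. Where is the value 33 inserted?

Starting tree (level order): [40, 12, 43, None, 37, None, 44, 32, None, None, None, 20]
Insertion path: 40 -> 12 -> 37 -> 32
Result: insert 33 as right child of 32
Final tree (level order): [40, 12, 43, None, 37, None, 44, 32, None, None, None, 20, 33]


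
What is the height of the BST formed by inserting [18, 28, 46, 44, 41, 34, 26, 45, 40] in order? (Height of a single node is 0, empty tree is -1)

Insertion order: [18, 28, 46, 44, 41, 34, 26, 45, 40]
Tree (level-order array): [18, None, 28, 26, 46, None, None, 44, None, 41, 45, 34, None, None, None, None, 40]
Compute height bottom-up (empty subtree = -1):
  height(26) = 1 + max(-1, -1) = 0
  height(40) = 1 + max(-1, -1) = 0
  height(34) = 1 + max(-1, 0) = 1
  height(41) = 1 + max(1, -1) = 2
  height(45) = 1 + max(-1, -1) = 0
  height(44) = 1 + max(2, 0) = 3
  height(46) = 1 + max(3, -1) = 4
  height(28) = 1 + max(0, 4) = 5
  height(18) = 1 + max(-1, 5) = 6
Height = 6


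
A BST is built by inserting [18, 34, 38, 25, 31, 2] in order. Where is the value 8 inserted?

Starting tree (level order): [18, 2, 34, None, None, 25, 38, None, 31]
Insertion path: 18 -> 2
Result: insert 8 as right child of 2
Final tree (level order): [18, 2, 34, None, 8, 25, 38, None, None, None, 31]


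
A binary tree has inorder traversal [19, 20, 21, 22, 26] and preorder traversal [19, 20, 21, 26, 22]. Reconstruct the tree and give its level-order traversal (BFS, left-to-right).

Inorder:  [19, 20, 21, 22, 26]
Preorder: [19, 20, 21, 26, 22]
Algorithm: preorder visits root first, so consume preorder in order;
for each root, split the current inorder slice at that value into
left-subtree inorder and right-subtree inorder, then recurse.
Recursive splits:
  root=19; inorder splits into left=[], right=[20, 21, 22, 26]
  root=20; inorder splits into left=[], right=[21, 22, 26]
  root=21; inorder splits into left=[], right=[22, 26]
  root=26; inorder splits into left=[22], right=[]
  root=22; inorder splits into left=[], right=[]
Reconstructed level-order: [19, 20, 21, 26, 22]


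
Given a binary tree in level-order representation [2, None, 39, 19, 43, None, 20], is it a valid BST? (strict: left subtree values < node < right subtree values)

Level-order array: [2, None, 39, 19, 43, None, 20]
Validate using subtree bounds (lo, hi): at each node, require lo < value < hi,
then recurse left with hi=value and right with lo=value.
Preorder trace (stopping at first violation):
  at node 2 with bounds (-inf, +inf): OK
  at node 39 with bounds (2, +inf): OK
  at node 19 with bounds (2, 39): OK
  at node 20 with bounds (19, 39): OK
  at node 43 with bounds (39, +inf): OK
No violation found at any node.
Result: Valid BST


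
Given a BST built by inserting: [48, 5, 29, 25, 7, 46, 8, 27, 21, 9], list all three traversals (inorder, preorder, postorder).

Tree insertion order: [48, 5, 29, 25, 7, 46, 8, 27, 21, 9]
Tree (level-order array): [48, 5, None, None, 29, 25, 46, 7, 27, None, None, None, 8, None, None, None, 21, 9]
Inorder (L, root, R): [5, 7, 8, 9, 21, 25, 27, 29, 46, 48]
Preorder (root, L, R): [48, 5, 29, 25, 7, 8, 21, 9, 27, 46]
Postorder (L, R, root): [9, 21, 8, 7, 27, 25, 46, 29, 5, 48]


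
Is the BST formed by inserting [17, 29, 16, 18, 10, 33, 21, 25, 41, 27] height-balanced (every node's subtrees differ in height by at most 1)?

Tree (level-order array): [17, 16, 29, 10, None, 18, 33, None, None, None, 21, None, 41, None, 25, None, None, None, 27]
Definition: a tree is height-balanced if, at every node, |h(left) - h(right)| <= 1 (empty subtree has height -1).
Bottom-up per-node check:
  node 10: h_left=-1, h_right=-1, diff=0 [OK], height=0
  node 16: h_left=0, h_right=-1, diff=1 [OK], height=1
  node 27: h_left=-1, h_right=-1, diff=0 [OK], height=0
  node 25: h_left=-1, h_right=0, diff=1 [OK], height=1
  node 21: h_left=-1, h_right=1, diff=2 [FAIL (|-1-1|=2 > 1)], height=2
  node 18: h_left=-1, h_right=2, diff=3 [FAIL (|-1-2|=3 > 1)], height=3
  node 41: h_left=-1, h_right=-1, diff=0 [OK], height=0
  node 33: h_left=-1, h_right=0, diff=1 [OK], height=1
  node 29: h_left=3, h_right=1, diff=2 [FAIL (|3-1|=2 > 1)], height=4
  node 17: h_left=1, h_right=4, diff=3 [FAIL (|1-4|=3 > 1)], height=5
Node 21 violates the condition: |-1 - 1| = 2 > 1.
Result: Not balanced


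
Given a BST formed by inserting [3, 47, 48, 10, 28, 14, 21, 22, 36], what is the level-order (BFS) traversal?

Tree insertion order: [3, 47, 48, 10, 28, 14, 21, 22, 36]
Tree (level-order array): [3, None, 47, 10, 48, None, 28, None, None, 14, 36, None, 21, None, None, None, 22]
BFS from the root, enqueuing left then right child of each popped node:
  queue [3] -> pop 3, enqueue [47], visited so far: [3]
  queue [47] -> pop 47, enqueue [10, 48], visited so far: [3, 47]
  queue [10, 48] -> pop 10, enqueue [28], visited so far: [3, 47, 10]
  queue [48, 28] -> pop 48, enqueue [none], visited so far: [3, 47, 10, 48]
  queue [28] -> pop 28, enqueue [14, 36], visited so far: [3, 47, 10, 48, 28]
  queue [14, 36] -> pop 14, enqueue [21], visited so far: [3, 47, 10, 48, 28, 14]
  queue [36, 21] -> pop 36, enqueue [none], visited so far: [3, 47, 10, 48, 28, 14, 36]
  queue [21] -> pop 21, enqueue [22], visited so far: [3, 47, 10, 48, 28, 14, 36, 21]
  queue [22] -> pop 22, enqueue [none], visited so far: [3, 47, 10, 48, 28, 14, 36, 21, 22]
Result: [3, 47, 10, 48, 28, 14, 36, 21, 22]


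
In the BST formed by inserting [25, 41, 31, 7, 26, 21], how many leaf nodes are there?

Tree built from: [25, 41, 31, 7, 26, 21]
Tree (level-order array): [25, 7, 41, None, 21, 31, None, None, None, 26]
Rule: A leaf has 0 children.
Per-node child counts:
  node 25: 2 child(ren)
  node 7: 1 child(ren)
  node 21: 0 child(ren)
  node 41: 1 child(ren)
  node 31: 1 child(ren)
  node 26: 0 child(ren)
Matching nodes: [21, 26]
Count of leaf nodes: 2


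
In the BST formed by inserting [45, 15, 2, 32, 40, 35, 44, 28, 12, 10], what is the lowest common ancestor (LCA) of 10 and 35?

Tree insertion order: [45, 15, 2, 32, 40, 35, 44, 28, 12, 10]
Tree (level-order array): [45, 15, None, 2, 32, None, 12, 28, 40, 10, None, None, None, 35, 44]
In a BST, the LCA of p=10, q=35 is the first node v on the
root-to-leaf path with p <= v <= q (go left if both < v, right if both > v).
Walk from root:
  at 45: both 10 and 35 < 45, go left
  at 15: 10 <= 15 <= 35, this is the LCA
LCA = 15


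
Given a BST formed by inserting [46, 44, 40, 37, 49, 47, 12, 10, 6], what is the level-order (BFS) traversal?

Tree insertion order: [46, 44, 40, 37, 49, 47, 12, 10, 6]
Tree (level-order array): [46, 44, 49, 40, None, 47, None, 37, None, None, None, 12, None, 10, None, 6]
BFS from the root, enqueuing left then right child of each popped node:
  queue [46] -> pop 46, enqueue [44, 49], visited so far: [46]
  queue [44, 49] -> pop 44, enqueue [40], visited so far: [46, 44]
  queue [49, 40] -> pop 49, enqueue [47], visited so far: [46, 44, 49]
  queue [40, 47] -> pop 40, enqueue [37], visited so far: [46, 44, 49, 40]
  queue [47, 37] -> pop 47, enqueue [none], visited so far: [46, 44, 49, 40, 47]
  queue [37] -> pop 37, enqueue [12], visited so far: [46, 44, 49, 40, 47, 37]
  queue [12] -> pop 12, enqueue [10], visited so far: [46, 44, 49, 40, 47, 37, 12]
  queue [10] -> pop 10, enqueue [6], visited so far: [46, 44, 49, 40, 47, 37, 12, 10]
  queue [6] -> pop 6, enqueue [none], visited so far: [46, 44, 49, 40, 47, 37, 12, 10, 6]
Result: [46, 44, 49, 40, 47, 37, 12, 10, 6]


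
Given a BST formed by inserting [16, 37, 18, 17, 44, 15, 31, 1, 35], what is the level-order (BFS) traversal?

Tree insertion order: [16, 37, 18, 17, 44, 15, 31, 1, 35]
Tree (level-order array): [16, 15, 37, 1, None, 18, 44, None, None, 17, 31, None, None, None, None, None, 35]
BFS from the root, enqueuing left then right child of each popped node:
  queue [16] -> pop 16, enqueue [15, 37], visited so far: [16]
  queue [15, 37] -> pop 15, enqueue [1], visited so far: [16, 15]
  queue [37, 1] -> pop 37, enqueue [18, 44], visited so far: [16, 15, 37]
  queue [1, 18, 44] -> pop 1, enqueue [none], visited so far: [16, 15, 37, 1]
  queue [18, 44] -> pop 18, enqueue [17, 31], visited so far: [16, 15, 37, 1, 18]
  queue [44, 17, 31] -> pop 44, enqueue [none], visited so far: [16, 15, 37, 1, 18, 44]
  queue [17, 31] -> pop 17, enqueue [none], visited so far: [16, 15, 37, 1, 18, 44, 17]
  queue [31] -> pop 31, enqueue [35], visited so far: [16, 15, 37, 1, 18, 44, 17, 31]
  queue [35] -> pop 35, enqueue [none], visited so far: [16, 15, 37, 1, 18, 44, 17, 31, 35]
Result: [16, 15, 37, 1, 18, 44, 17, 31, 35]


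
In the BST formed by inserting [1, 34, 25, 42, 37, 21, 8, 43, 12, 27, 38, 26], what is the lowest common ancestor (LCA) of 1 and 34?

Tree insertion order: [1, 34, 25, 42, 37, 21, 8, 43, 12, 27, 38, 26]
Tree (level-order array): [1, None, 34, 25, 42, 21, 27, 37, 43, 8, None, 26, None, None, 38, None, None, None, 12]
In a BST, the LCA of p=1, q=34 is the first node v on the
root-to-leaf path with p <= v <= q (go left if both < v, right if both > v).
Walk from root:
  at 1: 1 <= 1 <= 34, this is the LCA
LCA = 1


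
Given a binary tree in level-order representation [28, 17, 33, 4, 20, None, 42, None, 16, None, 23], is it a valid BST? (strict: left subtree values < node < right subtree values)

Level-order array: [28, 17, 33, 4, 20, None, 42, None, 16, None, 23]
Validate using subtree bounds (lo, hi): at each node, require lo < value < hi,
then recurse left with hi=value and right with lo=value.
Preorder trace (stopping at first violation):
  at node 28 with bounds (-inf, +inf): OK
  at node 17 with bounds (-inf, 28): OK
  at node 4 with bounds (-inf, 17): OK
  at node 16 with bounds (4, 17): OK
  at node 20 with bounds (17, 28): OK
  at node 23 with bounds (20, 28): OK
  at node 33 with bounds (28, +inf): OK
  at node 42 with bounds (33, +inf): OK
No violation found at any node.
Result: Valid BST


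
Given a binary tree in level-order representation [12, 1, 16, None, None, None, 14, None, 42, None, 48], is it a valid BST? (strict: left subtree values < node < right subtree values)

Level-order array: [12, 1, 16, None, None, None, 14, None, 42, None, 48]
Validate using subtree bounds (lo, hi): at each node, require lo < value < hi,
then recurse left with hi=value and right with lo=value.
Preorder trace (stopping at first violation):
  at node 12 with bounds (-inf, +inf): OK
  at node 1 with bounds (-inf, 12): OK
  at node 16 with bounds (12, +inf): OK
  at node 14 with bounds (16, +inf): VIOLATION
Node 14 violates its bound: not (16 < 14 < +inf).
Result: Not a valid BST


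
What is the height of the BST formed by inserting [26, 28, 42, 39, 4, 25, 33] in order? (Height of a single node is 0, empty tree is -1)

Insertion order: [26, 28, 42, 39, 4, 25, 33]
Tree (level-order array): [26, 4, 28, None, 25, None, 42, None, None, 39, None, 33]
Compute height bottom-up (empty subtree = -1):
  height(25) = 1 + max(-1, -1) = 0
  height(4) = 1 + max(-1, 0) = 1
  height(33) = 1 + max(-1, -1) = 0
  height(39) = 1 + max(0, -1) = 1
  height(42) = 1 + max(1, -1) = 2
  height(28) = 1 + max(-1, 2) = 3
  height(26) = 1 + max(1, 3) = 4
Height = 4


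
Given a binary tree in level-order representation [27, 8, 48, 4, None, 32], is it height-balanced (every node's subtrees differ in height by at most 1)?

Tree (level-order array): [27, 8, 48, 4, None, 32]
Definition: a tree is height-balanced if, at every node, |h(left) - h(right)| <= 1 (empty subtree has height -1).
Bottom-up per-node check:
  node 4: h_left=-1, h_right=-1, diff=0 [OK], height=0
  node 8: h_left=0, h_right=-1, diff=1 [OK], height=1
  node 32: h_left=-1, h_right=-1, diff=0 [OK], height=0
  node 48: h_left=0, h_right=-1, diff=1 [OK], height=1
  node 27: h_left=1, h_right=1, diff=0 [OK], height=2
All nodes satisfy the balance condition.
Result: Balanced


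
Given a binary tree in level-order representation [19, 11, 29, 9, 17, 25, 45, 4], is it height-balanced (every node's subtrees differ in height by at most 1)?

Tree (level-order array): [19, 11, 29, 9, 17, 25, 45, 4]
Definition: a tree is height-balanced if, at every node, |h(left) - h(right)| <= 1 (empty subtree has height -1).
Bottom-up per-node check:
  node 4: h_left=-1, h_right=-1, diff=0 [OK], height=0
  node 9: h_left=0, h_right=-1, diff=1 [OK], height=1
  node 17: h_left=-1, h_right=-1, diff=0 [OK], height=0
  node 11: h_left=1, h_right=0, diff=1 [OK], height=2
  node 25: h_left=-1, h_right=-1, diff=0 [OK], height=0
  node 45: h_left=-1, h_right=-1, diff=0 [OK], height=0
  node 29: h_left=0, h_right=0, diff=0 [OK], height=1
  node 19: h_left=2, h_right=1, diff=1 [OK], height=3
All nodes satisfy the balance condition.
Result: Balanced


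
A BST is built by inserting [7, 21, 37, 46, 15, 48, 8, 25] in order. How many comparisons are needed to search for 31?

Search path for 31: 7 -> 21 -> 37 -> 25
Found: False
Comparisons: 4


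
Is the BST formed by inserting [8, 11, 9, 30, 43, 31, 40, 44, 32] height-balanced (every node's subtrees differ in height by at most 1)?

Tree (level-order array): [8, None, 11, 9, 30, None, None, None, 43, 31, 44, None, 40, None, None, 32]
Definition: a tree is height-balanced if, at every node, |h(left) - h(right)| <= 1 (empty subtree has height -1).
Bottom-up per-node check:
  node 9: h_left=-1, h_right=-1, diff=0 [OK], height=0
  node 32: h_left=-1, h_right=-1, diff=0 [OK], height=0
  node 40: h_left=0, h_right=-1, diff=1 [OK], height=1
  node 31: h_left=-1, h_right=1, diff=2 [FAIL (|-1-1|=2 > 1)], height=2
  node 44: h_left=-1, h_right=-1, diff=0 [OK], height=0
  node 43: h_left=2, h_right=0, diff=2 [FAIL (|2-0|=2 > 1)], height=3
  node 30: h_left=-1, h_right=3, diff=4 [FAIL (|-1-3|=4 > 1)], height=4
  node 11: h_left=0, h_right=4, diff=4 [FAIL (|0-4|=4 > 1)], height=5
  node 8: h_left=-1, h_right=5, diff=6 [FAIL (|-1-5|=6 > 1)], height=6
Node 31 violates the condition: |-1 - 1| = 2 > 1.
Result: Not balanced


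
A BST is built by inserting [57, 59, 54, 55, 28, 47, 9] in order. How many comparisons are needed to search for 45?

Search path for 45: 57 -> 54 -> 28 -> 47
Found: False
Comparisons: 4


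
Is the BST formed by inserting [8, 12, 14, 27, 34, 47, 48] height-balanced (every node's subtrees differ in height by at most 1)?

Tree (level-order array): [8, None, 12, None, 14, None, 27, None, 34, None, 47, None, 48]
Definition: a tree is height-balanced if, at every node, |h(left) - h(right)| <= 1 (empty subtree has height -1).
Bottom-up per-node check:
  node 48: h_left=-1, h_right=-1, diff=0 [OK], height=0
  node 47: h_left=-1, h_right=0, diff=1 [OK], height=1
  node 34: h_left=-1, h_right=1, diff=2 [FAIL (|-1-1|=2 > 1)], height=2
  node 27: h_left=-1, h_right=2, diff=3 [FAIL (|-1-2|=3 > 1)], height=3
  node 14: h_left=-1, h_right=3, diff=4 [FAIL (|-1-3|=4 > 1)], height=4
  node 12: h_left=-1, h_right=4, diff=5 [FAIL (|-1-4|=5 > 1)], height=5
  node 8: h_left=-1, h_right=5, diff=6 [FAIL (|-1-5|=6 > 1)], height=6
Node 34 violates the condition: |-1 - 1| = 2 > 1.
Result: Not balanced
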